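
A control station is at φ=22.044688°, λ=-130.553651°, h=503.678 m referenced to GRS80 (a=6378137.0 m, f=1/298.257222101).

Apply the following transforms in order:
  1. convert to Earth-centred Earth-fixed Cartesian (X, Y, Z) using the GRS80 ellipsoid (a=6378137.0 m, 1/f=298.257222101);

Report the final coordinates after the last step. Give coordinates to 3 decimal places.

X=-3845758.093 m, Y=-4494275.697 m, Z=2379189.227 m

start: φ=22.044688°, λ=-130.553651°, h=503.678 m
→ ECEF (a=6378137.000, f=1/298.257222101): X=-3845758.0934, Y=-4494275.6969, Z=2379189.2269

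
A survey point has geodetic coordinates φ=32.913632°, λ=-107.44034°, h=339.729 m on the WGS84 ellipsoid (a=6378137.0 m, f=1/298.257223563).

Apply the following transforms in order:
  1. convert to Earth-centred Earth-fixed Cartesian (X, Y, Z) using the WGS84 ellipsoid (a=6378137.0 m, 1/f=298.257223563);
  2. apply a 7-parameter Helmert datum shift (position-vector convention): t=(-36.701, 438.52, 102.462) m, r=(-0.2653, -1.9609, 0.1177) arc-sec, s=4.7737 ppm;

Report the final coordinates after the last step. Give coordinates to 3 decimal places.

start: φ=32.913632°, λ=-107.440340°, h=339.729 m
→ ECEF (a=6378137.000, f=1/298.257223563): X=-1606450.5938, Y=-5113570.4897, Z=3446106.0812
→ Helmert 7p (PV): X=-1606524.8069, Y=-5113152.8646, Z=3446216.2989

X=-1606524.807 m, Y=-5113152.865 m, Z=3446216.299 m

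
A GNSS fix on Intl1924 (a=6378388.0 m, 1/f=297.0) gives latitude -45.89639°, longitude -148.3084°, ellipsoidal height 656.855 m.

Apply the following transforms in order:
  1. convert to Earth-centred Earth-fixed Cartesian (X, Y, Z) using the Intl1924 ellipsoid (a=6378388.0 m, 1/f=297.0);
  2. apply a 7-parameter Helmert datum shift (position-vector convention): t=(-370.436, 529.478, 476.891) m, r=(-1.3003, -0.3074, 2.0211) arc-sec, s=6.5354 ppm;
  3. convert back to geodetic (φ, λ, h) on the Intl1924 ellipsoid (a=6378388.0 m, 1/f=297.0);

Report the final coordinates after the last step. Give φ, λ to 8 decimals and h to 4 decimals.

start: φ=-45.896390°, λ=-148.308400°, h=656.855 m
→ ECEF (a=6378388.000, f=1/297.0): X=-3784122.2007, Y=-2336355.1745, Z=-4557794.7472
→ Helmert 7p (PV): X=-3784487.6817, Y=-2335906.7774, Z=-4557338.5543
→ geod (Bowring, a=6378388.000): φ=-45.89304638°, λ=-148.31578901°, h=381.7962 m

φ=-45.89304638°, λ=-148.31578901°, h=381.7962 m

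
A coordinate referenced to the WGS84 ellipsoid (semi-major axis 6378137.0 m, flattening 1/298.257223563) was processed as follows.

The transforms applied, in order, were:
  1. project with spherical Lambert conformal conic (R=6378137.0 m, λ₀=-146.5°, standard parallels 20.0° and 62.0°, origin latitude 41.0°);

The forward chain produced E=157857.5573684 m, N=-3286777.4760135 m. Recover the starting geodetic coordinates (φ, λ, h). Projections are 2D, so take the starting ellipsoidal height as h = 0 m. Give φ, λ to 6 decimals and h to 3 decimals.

φ=10.846308°, λ=-145.150114°, h=0.000 m

start: E=157857.5574, N=-3286777.4760 m
→ lcc⁻¹: φ=10.84630800°, λ=-145.15011400°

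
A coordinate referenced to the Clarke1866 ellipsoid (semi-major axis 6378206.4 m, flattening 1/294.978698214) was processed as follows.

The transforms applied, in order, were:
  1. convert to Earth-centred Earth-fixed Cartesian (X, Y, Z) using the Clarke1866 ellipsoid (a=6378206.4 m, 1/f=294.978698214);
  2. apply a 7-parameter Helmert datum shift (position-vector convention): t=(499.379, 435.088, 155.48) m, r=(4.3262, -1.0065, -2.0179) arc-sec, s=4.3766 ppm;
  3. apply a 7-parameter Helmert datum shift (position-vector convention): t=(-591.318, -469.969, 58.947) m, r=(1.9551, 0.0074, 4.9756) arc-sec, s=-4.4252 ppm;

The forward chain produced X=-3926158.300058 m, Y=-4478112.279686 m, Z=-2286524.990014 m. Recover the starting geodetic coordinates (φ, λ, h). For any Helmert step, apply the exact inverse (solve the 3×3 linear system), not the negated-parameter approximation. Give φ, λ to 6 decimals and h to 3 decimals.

start: X=-3926158.3001, Y=-4478112.2797, Z=-2286524.9900 m
→ Helmert⁻¹: X=-3925692.2817, Y=-4477589.1014, Z=-2286551.7552
→ Helmert⁻¹: X=-3926141.8257, Y=-4478090.9595, Z=-2286584.1456
→ geod (Bowring, a=6378206.400): φ=-21.13452400°, λ=-131.24248800°, h=3953.4220 m

φ=-21.134524°, λ=-131.242488°, h=3953.422 m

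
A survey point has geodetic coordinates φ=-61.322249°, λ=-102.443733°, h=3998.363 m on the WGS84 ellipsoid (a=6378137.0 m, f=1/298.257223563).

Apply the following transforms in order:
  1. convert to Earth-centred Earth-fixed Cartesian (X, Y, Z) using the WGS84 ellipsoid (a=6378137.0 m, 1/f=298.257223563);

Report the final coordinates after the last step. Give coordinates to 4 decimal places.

start: φ=-61.322249°, λ=-102.443733°, h=3998.363 m
→ ECEF (a=6378137.000, f=1/298.257223563): X=-661653.7854, Y=-2998459.4582, Z=-5576171.0124

X=-661653.7854 m, Y=-2998459.4582 m, Z=-5576171.0124 m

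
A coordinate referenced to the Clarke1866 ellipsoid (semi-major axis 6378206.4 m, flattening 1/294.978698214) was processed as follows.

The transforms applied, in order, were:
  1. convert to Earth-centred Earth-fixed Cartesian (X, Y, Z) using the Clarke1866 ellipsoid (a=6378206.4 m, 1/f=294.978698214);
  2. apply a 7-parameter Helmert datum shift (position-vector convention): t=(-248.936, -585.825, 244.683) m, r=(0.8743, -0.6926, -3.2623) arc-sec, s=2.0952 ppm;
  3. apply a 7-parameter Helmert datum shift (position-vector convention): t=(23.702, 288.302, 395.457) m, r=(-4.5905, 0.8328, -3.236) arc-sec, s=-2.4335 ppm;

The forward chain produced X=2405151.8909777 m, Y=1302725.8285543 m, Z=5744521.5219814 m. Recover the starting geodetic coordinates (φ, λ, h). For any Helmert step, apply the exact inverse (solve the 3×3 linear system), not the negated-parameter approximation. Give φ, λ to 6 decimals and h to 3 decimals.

φ=64.684184°, λ=28.444906°, h=1503.072 m

start: X=2405151.8910, Y=1302725.8286, Z=5744521.5220 m
→ Helmert⁻¹: X=2405090.4176, Y=1302350.5896, Z=5744178.7383
→ Helmert⁻¹: X=2405332.9926, Y=1302996.0745, Z=5743908.4209
→ geod (Bowring, a=6378206.400): φ=64.68418400°, λ=28.44490600°, h=1503.0720 m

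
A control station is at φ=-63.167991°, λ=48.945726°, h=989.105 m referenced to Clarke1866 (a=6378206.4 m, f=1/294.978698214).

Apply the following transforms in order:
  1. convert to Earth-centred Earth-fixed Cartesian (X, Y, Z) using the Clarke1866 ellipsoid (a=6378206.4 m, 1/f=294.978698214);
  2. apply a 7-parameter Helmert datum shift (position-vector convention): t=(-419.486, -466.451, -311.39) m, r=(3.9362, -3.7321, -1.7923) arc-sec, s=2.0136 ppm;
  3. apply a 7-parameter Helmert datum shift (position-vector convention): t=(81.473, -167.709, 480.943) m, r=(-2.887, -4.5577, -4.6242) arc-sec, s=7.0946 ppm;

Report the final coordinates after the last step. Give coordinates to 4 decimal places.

start: φ=-63.167991°, λ=48.945726°, h=989.105 m
→ ECEF (a=6378206.400, f=1/294.978698214): X=1896240.9983, Y=2177207.0043, Z=-5669143.4557
→ Helmert 7p (PV): X=1895946.8252, Y=2176836.6461, Z=-5669390.4027
→ Helmert 7p (PV): X=1896215.8252, Y=2176562.5232, Z=-5668938.2564

X=1896215.8252 m, Y=2176562.5232 m, Z=-5668938.2564 m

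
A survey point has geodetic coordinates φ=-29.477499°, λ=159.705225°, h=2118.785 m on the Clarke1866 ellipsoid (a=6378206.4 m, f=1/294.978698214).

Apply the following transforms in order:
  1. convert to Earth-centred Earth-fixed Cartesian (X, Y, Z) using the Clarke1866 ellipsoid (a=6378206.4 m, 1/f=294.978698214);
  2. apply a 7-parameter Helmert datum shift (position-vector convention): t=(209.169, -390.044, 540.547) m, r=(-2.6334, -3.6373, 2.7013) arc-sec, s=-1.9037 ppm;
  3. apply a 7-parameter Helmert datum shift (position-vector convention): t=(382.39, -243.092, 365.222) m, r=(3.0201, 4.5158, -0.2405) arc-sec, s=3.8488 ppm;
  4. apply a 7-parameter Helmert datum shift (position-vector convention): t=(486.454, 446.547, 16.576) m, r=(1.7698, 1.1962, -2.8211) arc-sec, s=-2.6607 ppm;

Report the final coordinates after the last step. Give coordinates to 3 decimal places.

start: φ=-29.477499°, λ=159.705225°, h=2118.785 m
→ ECEF (a=6378206.400, f=1/294.978698214): X=-5213845.7365, Y=1928119.5907, Z=-3120955.0890
→ Helmert 7p (PV): X=-5213596.8578, Y=1927617.7489, Z=-3120525.1585
→ Helmert 7p (PV): X=-5213300.6049, Y=1927433.8453, Z=-3120029.5800
→ Helmert 7p (PV): X=-5212792.0123, Y=1927973.3370, Z=-3119957.9311

X=-5212792.012 m, Y=1927973.337 m, Z=-3119957.931 m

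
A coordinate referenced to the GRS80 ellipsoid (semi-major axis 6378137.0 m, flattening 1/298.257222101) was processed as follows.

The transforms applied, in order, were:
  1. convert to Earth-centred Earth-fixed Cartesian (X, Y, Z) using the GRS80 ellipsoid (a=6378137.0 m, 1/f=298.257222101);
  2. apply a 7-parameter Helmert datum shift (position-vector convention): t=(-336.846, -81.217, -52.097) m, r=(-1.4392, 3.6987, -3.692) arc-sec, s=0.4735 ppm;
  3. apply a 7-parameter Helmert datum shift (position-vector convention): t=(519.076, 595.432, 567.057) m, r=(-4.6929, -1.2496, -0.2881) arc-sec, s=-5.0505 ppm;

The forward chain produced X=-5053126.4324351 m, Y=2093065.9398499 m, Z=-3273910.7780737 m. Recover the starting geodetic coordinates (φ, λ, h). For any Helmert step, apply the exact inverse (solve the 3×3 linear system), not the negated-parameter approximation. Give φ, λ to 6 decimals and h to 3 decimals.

start: X=-5053126.4324, Y=2093065.9398, Z=-3273910.7781 m
→ Helmert⁻¹: X=-5053693.7919, Y=2092548.5161, Z=-3274416.1472
→ Helmert⁻¹: X=-5053333.2920, Y=2092561.1382, Z=-3274438.5144
→ geod (Bowring, a=6378137.000): φ=-31.07779600°, λ=157.50578800°, h=2236.9780 m

φ=-31.077796°, λ=157.505788°, h=2236.978 m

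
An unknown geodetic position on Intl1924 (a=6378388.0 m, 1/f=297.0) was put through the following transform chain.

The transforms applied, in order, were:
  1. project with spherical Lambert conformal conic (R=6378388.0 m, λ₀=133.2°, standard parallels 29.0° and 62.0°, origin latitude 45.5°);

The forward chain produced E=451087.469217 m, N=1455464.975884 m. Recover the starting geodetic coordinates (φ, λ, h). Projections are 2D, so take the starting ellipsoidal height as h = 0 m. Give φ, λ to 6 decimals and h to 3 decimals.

φ=58.822542°, λ=141.170118°, h=0.000 m

start: E=451087.4692, N=1455464.9759 m
→ lcc⁻¹: φ=58.82254200°, λ=141.17011800°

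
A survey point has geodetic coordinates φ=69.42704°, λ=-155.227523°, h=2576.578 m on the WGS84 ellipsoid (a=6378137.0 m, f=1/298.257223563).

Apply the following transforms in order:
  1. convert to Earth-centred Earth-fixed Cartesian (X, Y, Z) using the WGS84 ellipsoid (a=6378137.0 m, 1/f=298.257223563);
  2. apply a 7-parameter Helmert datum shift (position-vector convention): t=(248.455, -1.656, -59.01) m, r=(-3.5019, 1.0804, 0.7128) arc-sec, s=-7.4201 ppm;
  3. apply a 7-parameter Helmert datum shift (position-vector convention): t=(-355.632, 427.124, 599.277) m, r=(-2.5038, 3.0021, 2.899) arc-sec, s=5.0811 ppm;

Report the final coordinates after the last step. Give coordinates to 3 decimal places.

start: φ=69.427040°, λ=-155.227523°, h=2576.578 m
→ ECEF (a=6378137.000, f=1/298.257223563): X=-2041850.5969, Y=-942277.4440, Z=5951290.9056
→ Helmert 7p (PV): X=-2041552.5627, Y=-942178.1259, Z=5951214.4289
→ Helmert 7p (PV): X=-2041818.7080, Y=-941712.2421, Z=5951885.0957

X=-2041818.708 m, Y=-941712.242 m, Z=5951885.096 m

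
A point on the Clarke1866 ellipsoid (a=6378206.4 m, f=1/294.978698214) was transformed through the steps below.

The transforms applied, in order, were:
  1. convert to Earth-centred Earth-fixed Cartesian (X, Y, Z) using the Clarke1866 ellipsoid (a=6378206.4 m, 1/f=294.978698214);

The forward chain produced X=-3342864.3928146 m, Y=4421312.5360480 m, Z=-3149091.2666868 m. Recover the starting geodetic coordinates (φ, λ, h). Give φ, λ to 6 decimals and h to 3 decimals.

φ=-29.770003°, λ=127.092184°, h=2003.787 m

start: X=-3342864.3928, Y=4421312.5360, Z=-3149091.2667 m
→ geod (Bowring, a=6378206.400): φ=-29.77000300°, λ=127.09218400°, h=2003.7870 m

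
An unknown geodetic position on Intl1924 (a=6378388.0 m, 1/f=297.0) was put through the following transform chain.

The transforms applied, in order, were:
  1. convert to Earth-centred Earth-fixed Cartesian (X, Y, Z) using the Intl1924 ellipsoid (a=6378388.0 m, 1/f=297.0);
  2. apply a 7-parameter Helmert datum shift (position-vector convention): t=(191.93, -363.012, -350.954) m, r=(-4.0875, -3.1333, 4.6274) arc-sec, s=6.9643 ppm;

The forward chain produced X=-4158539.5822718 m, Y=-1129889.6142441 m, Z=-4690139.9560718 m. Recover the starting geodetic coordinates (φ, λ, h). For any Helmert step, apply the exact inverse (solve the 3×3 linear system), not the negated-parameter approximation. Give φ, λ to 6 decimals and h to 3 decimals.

φ=-47.612331°, λ=-164.807547°, h=2304.375 m

start: X=-4158539.5823, Y=-1129889.6142, Z=-4690139.9561 m
→ Helmert⁻¹: X=-4158799.1255, Y=-1129332.5014, Z=-4689715.5460
→ geod (Bowring, a=6378388.000): φ=-47.61233100°, λ=-164.80754700°, h=2304.3750 m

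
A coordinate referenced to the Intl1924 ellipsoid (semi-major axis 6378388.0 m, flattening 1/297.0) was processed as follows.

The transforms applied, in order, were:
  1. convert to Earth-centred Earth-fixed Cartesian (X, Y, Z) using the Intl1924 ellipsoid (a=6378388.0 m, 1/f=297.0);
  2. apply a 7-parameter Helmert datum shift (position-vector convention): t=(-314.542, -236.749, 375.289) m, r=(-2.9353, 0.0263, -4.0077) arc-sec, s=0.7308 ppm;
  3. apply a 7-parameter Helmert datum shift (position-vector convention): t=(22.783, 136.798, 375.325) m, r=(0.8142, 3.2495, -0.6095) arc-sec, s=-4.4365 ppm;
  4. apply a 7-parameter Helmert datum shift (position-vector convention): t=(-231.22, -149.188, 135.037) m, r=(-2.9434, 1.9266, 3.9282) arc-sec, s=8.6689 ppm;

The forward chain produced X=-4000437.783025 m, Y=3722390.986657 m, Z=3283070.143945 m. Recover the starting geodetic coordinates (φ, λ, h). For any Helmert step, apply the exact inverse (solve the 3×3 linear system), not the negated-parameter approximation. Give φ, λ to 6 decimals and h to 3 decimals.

φ=31.162776°, λ=137.057696°, h=1470.406 m

start: X=-4000437.7830, Y=3722390.9867, Z=3283070.1439 m
→ Helmert⁻¹: X=-4000131.6561, Y=3722537.2376, Z=3282922.4055
→ Helmert⁻¹: X=-4000234.8977, Y=3722418.0908, Z=3282483.9301
→ Helmert⁻¹: X=-3999990.1793, Y=3722527.6924, Z=3282158.7068
→ geod (Bowring, a=6378388.000): φ=31.16277600°, λ=137.05769600°, h=1470.4060 m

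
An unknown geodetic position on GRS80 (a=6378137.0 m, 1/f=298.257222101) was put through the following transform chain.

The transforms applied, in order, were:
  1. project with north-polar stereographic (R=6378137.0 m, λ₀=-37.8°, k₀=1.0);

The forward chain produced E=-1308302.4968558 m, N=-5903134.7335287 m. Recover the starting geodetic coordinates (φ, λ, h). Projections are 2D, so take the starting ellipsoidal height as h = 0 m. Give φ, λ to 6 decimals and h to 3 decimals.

start: E=-1308302.4969, N=-5903134.7335 m
→ stereo⁻¹: φ=39.27881900°, λ=-50.29638300°

φ=39.278819°, λ=-50.296383°, h=0.000 m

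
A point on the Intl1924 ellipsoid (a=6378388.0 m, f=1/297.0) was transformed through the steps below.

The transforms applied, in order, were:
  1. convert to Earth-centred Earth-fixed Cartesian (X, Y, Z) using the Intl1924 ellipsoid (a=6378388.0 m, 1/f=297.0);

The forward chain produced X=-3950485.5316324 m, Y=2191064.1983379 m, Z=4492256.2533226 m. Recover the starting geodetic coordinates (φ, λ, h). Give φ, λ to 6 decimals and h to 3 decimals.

φ=45.033109°, λ=150.985864°, h=3146.370 m

start: X=-3950485.5316, Y=2191064.1983, Z=4492256.2533 m
→ geod (Bowring, a=6378388.000): φ=45.03310900°, λ=150.98586400°, h=3146.3700 m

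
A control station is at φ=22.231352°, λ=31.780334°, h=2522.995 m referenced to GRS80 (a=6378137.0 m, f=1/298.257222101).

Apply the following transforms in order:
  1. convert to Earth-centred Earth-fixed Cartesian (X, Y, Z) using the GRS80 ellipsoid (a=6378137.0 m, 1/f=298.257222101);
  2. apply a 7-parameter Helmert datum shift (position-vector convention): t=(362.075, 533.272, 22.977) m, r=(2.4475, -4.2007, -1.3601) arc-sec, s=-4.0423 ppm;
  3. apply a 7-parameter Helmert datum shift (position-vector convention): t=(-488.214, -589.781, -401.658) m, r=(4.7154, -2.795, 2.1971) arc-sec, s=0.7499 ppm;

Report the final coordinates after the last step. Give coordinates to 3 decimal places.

start: φ=22.231352°, λ=31.780334°, h=2522.995 m
→ ECEF (a=6378137.000, f=1/298.257222101): X=5023234.1522, Y=3112150.6583, Z=2399100.6500
→ Helmert 7p (PV): X=5023547.5842, Y=3112609.7601, Z=2399253.1578
→ Helmert 7p (PV): X=5022997.4711, Y=3112020.9742, Z=2398992.5279

X=5022997.471 m, Y=3112020.974 m, Z=2398992.528 m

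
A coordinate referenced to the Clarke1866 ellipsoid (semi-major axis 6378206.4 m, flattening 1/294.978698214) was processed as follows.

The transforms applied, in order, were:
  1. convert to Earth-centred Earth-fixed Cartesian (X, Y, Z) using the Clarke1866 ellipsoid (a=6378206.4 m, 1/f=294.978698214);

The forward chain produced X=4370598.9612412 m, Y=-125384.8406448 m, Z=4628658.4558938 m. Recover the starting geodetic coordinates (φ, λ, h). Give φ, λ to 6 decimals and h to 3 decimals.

start: X=4370598.9612, Y=-125384.8406, Z=4628658.4559 m
→ geod (Bowring, a=6378206.400): φ=46.82497500°, λ=-1.64326500°, h=533.8100 m

φ=46.824975°, λ=-1.643265°, h=533.810 m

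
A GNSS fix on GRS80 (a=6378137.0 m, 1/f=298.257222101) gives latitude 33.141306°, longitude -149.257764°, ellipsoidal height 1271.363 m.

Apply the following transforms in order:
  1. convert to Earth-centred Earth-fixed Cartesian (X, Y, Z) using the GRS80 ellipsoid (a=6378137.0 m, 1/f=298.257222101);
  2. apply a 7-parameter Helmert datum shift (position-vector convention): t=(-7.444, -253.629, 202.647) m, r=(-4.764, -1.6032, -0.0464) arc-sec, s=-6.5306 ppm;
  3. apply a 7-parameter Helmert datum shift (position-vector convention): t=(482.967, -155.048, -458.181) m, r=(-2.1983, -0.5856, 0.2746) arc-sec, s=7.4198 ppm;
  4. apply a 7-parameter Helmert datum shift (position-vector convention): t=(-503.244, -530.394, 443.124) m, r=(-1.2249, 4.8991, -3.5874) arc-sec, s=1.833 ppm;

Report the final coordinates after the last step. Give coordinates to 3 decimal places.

start: φ=33.141306°, λ=-149.257764°, h=1271.363 m
→ ECEF (a=6378137.000, f=1/298.257222101): X=-4595605.9672, Y=-2733255.1512, Z=3467786.5097
→ Helmert 7p (PV): X=-4595610.9673, Y=-2733409.8033, Z=3467993.9190
→ Helmert 7p (PV): X=-4595168.3058, Y=-2733554.2898, Z=3467577.5544
→ Helmert 7p (PV): X=-4595645.1550, Y=-2733989.1820, Z=3468152.4100

X=-4595645.155 m, Y=-2733989.182 m, Z=3468152.410 m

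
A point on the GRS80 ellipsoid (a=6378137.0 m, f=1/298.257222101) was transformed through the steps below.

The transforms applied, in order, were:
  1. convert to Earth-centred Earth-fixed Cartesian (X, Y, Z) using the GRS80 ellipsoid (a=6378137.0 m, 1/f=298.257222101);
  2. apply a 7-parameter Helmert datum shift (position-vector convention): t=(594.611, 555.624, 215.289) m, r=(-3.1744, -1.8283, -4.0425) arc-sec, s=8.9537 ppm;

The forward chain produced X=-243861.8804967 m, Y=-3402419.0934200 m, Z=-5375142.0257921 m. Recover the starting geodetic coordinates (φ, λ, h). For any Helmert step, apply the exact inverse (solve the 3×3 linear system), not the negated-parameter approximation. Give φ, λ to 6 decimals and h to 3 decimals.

start: X=-243861.8805, Y=-3402419.0934, Z=-5375142.0258 m
→ Helmert⁻¹: X=-244435.2577, Y=-3402866.3127, Z=-5375359.3891
→ geod (Bowring, a=6378137.000): φ=-57.77127900°, λ=-94.10862300°, h=3740.1420 m

φ=-57.771279°, λ=-94.108623°, h=3740.142 m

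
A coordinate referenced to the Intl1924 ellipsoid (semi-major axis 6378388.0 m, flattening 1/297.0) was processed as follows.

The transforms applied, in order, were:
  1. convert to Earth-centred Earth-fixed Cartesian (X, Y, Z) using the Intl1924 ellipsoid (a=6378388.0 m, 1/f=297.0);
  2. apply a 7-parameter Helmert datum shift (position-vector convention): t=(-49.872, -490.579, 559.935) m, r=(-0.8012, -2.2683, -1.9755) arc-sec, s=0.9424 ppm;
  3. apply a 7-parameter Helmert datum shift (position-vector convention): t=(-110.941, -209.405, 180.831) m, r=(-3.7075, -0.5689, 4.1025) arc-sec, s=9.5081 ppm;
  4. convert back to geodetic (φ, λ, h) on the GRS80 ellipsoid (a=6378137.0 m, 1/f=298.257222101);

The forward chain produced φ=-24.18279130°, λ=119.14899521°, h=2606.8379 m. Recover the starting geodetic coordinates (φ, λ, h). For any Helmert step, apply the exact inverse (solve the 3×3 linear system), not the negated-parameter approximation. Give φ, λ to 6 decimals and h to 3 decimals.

start: φ=-24.182791°, λ=119.148995°, h=2606.838 m
→ ECEF (a=6378137.000, f=1/298.257222101): X=-2836797.5970, Y=5086478.8509, Z=-2597833.6762
→ Helmert⁻¹: X=-2836565.6774, Y=5086743.0051, Z=-2597890.5502
→ Helmert⁻¹: X=-2836590.4296, Y=5087211.7155, Z=-2598397.0820
→ geod (Bowring, a=6378388.000): φ=-24.18605100°, λ=119.14370400°, h=3093.7900 m

φ=-24.186051°, λ=119.143704°, h=3093.790 m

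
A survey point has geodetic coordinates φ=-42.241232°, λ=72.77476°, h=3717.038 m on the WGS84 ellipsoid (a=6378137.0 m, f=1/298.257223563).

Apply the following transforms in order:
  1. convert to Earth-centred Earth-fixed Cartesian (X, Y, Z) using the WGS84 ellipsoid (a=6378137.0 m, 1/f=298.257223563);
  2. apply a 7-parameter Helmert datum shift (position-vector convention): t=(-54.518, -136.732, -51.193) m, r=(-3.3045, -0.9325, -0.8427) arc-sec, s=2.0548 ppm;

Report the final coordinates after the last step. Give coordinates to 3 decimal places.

start: φ=-42.241232°, λ=72.774760°, h=3717.038 m
→ ECEF (a=6378137.000, f=1/298.257223563): X=1401216.3975, Y=4519549.7934, Z=-4267977.3873
→ Helmert 7p (PV): X=1401202.5186, Y=4519348.2475, Z=-4268103.4218

X=1401202.519 m, Y=4519348.247 m, Z=-4268103.422 m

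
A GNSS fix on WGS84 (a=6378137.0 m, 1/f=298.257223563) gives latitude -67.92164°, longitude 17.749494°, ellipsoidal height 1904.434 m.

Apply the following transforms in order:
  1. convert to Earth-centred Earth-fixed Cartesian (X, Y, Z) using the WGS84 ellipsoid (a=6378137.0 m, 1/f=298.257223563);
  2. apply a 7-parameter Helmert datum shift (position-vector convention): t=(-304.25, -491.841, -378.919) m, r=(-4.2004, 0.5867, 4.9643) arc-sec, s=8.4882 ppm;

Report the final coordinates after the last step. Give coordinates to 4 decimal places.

start: φ=-67.921640°, λ=17.749494°, h=1904.434 m
→ ECEF (a=6378137.000, f=1/298.257223563): X=2290531.9028, Y=733182.7415, Z=-5889578.2284
→ Helmert 7p (PV): X=2290212.6967, Y=732632.3149, Z=-5890028.5853

X=2290212.6967 m, Y=732632.3149 m, Z=-5890028.5853 m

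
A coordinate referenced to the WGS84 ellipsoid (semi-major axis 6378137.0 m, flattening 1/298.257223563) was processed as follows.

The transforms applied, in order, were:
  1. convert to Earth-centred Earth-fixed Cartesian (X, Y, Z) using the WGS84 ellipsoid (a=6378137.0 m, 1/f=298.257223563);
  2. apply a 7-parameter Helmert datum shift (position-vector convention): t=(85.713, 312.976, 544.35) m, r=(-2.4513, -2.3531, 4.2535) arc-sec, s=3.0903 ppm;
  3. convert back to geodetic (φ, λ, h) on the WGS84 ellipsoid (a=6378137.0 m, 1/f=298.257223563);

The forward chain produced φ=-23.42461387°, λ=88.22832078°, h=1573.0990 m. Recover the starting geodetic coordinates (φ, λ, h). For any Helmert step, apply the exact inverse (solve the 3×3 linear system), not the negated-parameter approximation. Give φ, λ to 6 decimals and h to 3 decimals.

φ=-23.429592°, λ=88.228173°, h=1480.171 m

start: φ=-23.424614°, λ=88.228321°, h=1573.099 m
→ ECEF (a=6378137.000, f=1/298.257223563): X=181079.7111, Y=5854217.9494, Z=-2520562.6945
→ Helmert⁻¹: X=181085.3952, Y=5853913.1094, Z=-2521031.7501
→ geod (Bowring, a=6378137.000): φ=-23.42959200°, λ=88.22817300°, h=1480.1710 m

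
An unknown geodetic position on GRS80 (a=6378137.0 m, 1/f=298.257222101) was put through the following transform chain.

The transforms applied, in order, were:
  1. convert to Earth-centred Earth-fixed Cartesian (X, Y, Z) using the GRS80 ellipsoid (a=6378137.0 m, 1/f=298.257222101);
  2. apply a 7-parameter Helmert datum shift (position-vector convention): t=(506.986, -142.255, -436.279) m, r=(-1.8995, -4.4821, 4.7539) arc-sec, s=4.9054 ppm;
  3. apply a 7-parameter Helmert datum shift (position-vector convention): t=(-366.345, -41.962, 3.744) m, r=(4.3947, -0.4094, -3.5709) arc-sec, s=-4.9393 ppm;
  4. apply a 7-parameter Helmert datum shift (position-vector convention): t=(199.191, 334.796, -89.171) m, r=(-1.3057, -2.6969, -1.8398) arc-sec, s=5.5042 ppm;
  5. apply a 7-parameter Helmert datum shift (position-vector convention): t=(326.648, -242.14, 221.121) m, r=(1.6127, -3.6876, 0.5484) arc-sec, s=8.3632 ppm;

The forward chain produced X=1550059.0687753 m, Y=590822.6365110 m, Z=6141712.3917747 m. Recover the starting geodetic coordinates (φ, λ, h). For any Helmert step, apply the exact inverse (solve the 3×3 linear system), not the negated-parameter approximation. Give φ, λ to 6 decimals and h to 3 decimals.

φ=74.984551°, λ=20.874662°, h=3640.411 m

start: X=1550059.0688, Y=590822.6365, Z=6141712.3918 m
→ Helmert⁻¹: X=1549830.8278, Y=591103.7299, Z=6141407.5792
→ Helmert⁻¹: X=1549698.1372, Y=590740.6283, Z=6141446.4237
→ Helmert⁻¹: X=1550074.0977, Y=590943.1941, Z=6141457.3469
→ Helmert⁻¹: X=1549706.5924, Y=590990.2723, Z=6141835.2652
→ geod (Bowring, a=6378137.000): φ=74.98455100°, λ=20.87466200°, h=3640.4110 m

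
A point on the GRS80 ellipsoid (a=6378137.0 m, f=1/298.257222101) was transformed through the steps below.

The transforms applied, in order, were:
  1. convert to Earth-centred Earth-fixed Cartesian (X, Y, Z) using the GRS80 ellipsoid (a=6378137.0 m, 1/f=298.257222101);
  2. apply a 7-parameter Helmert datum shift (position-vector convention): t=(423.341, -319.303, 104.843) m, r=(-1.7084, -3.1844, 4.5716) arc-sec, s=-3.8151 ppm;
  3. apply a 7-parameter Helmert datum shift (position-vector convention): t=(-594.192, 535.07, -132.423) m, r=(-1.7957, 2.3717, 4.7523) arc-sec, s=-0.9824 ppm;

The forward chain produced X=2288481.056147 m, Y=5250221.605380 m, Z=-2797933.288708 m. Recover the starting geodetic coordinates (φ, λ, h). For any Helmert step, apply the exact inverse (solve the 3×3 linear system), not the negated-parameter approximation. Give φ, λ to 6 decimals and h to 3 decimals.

start: X=2288481.0561, Y=5250221.6054, Z=-2797933.2887 m
→ Helmert⁻¹: X=2289230.6174, Y=5249663.3058, Z=-2797731.5894
→ Helmert⁻¹: X=2288889.1733, Y=5249975.0809, Z=-2797838.9601
→ geod (Bowring, a=6378137.000): φ=-26.18827500°, λ=66.44371500°, h=100.2280 m

φ=-26.188275°, λ=66.443715°, h=100.228 m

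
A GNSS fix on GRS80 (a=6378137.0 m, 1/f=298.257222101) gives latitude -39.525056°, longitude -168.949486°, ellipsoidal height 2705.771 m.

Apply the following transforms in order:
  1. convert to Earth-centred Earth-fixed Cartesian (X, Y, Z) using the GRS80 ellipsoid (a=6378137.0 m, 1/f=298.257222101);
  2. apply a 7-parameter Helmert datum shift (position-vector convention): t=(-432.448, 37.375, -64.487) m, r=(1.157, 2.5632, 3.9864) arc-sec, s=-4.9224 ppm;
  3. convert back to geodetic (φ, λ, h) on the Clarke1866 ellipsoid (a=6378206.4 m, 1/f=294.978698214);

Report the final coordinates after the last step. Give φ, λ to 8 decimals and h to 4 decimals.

start: φ=-39.525056°, λ=-168.949486°, h=2705.771 m
→ ECEF (a=6378137.000, f=1/298.257222101): X=-4837141.2109, Y=-944671.4919, Z=-4039171.6707
→ Helmert 7p (PV): X=-4837581.7849, Y=-944700.2951, Z=-4039161.4646
→ geod (Bowring, a=6378206.400): φ=-39.52457756°, λ=-168.95013903°, h=3063.8362 m

φ=-39.52457756°, λ=-168.95013903°, h=3063.8362 m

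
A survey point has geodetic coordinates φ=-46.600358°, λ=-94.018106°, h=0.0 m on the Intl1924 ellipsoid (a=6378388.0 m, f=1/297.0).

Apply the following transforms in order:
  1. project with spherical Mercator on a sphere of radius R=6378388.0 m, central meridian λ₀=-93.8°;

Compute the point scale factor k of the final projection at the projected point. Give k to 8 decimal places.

start: φ=-46.600358°, λ=-94.018106°, h=0.000 m
→ into merc (λ₀=-93.8°): φ=-46.60035800°, λ−λ₀=-0.21810600°
scale k = 1.45542830

1.45542830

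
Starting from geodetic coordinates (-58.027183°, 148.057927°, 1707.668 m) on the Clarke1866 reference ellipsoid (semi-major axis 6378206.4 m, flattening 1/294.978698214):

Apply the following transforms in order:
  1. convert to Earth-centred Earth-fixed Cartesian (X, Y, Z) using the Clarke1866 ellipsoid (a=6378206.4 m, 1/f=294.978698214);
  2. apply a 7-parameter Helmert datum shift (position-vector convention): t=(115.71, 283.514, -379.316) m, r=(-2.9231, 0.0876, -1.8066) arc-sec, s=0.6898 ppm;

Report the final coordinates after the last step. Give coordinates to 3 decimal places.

start: φ=-58.027183°, λ=148.057927°, h=1707.668 m
→ ECEF (a=6378206.400, f=1/294.978698214): X=-2873751.0921, Y=1791681.6691, Z=-5388590.5346
→ Helmert 7p (PV): X=-2873623.9602, Y=1791915.2243, Z=-5388997.7382

X=-2873623.960 m, Y=1791915.224 m, Z=-5388997.738 m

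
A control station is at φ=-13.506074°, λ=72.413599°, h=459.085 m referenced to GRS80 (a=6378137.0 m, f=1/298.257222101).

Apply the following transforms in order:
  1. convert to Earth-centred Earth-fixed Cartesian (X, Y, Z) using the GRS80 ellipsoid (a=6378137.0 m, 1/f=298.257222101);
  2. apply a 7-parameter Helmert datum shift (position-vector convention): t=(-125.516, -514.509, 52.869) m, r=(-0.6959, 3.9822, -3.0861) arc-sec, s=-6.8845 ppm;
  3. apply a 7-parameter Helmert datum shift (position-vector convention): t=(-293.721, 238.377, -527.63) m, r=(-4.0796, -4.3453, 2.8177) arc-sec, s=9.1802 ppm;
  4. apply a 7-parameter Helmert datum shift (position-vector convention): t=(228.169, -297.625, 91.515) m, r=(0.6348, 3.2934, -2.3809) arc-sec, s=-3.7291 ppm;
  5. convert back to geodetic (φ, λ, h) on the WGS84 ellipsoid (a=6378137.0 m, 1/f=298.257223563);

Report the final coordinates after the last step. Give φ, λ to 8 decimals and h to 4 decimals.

start: φ=-13.506074°, λ=72.413599°, h=459.085 m
→ ECEF (a=6378137.000, f=1/298.257222101): X=1874296.6323, Y=5913400.9600, Z=-1480009.4337
→ Helmert 7p (PV): X=1874218.1142, Y=5912812.7042, Z=-1480002.5115
→ Helmert 7p (PV): X=1873892.0045, Y=5913101.6928, Z=-1480621.1919
→ Helmert 7p (PV): X=1874157.7990, Y=5912764.9438, Z=-1480535.8774
→ geod (Bowring, a=6378137.000): φ=-13.51206926°, λ=72.41304639°, h=-48.2409 m

φ=-13.51206926°, λ=72.41304639°, h=-48.2409 m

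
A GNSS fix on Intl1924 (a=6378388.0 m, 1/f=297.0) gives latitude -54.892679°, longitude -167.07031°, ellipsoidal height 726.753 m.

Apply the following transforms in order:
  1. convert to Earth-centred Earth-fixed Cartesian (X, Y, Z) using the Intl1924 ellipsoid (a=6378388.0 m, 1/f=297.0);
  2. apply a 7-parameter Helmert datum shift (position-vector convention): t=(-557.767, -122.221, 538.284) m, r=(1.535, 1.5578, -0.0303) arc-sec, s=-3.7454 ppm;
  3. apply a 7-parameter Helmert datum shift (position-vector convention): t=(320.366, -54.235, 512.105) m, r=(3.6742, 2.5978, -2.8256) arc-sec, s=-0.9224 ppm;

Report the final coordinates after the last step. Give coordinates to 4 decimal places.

X=-3584079.8174 m, Y=-822733.2292 m, Z=-5194096.0424 m

start: φ=-54.892679°, λ=-167.070310°, h=726.753 m
→ ECEF (a=6378388.000, f=1/297.0): X=-3583743.0923, Y=-822741.4357, Z=-5195222.1101
→ Helmert 7p (PV): X=-3584326.7940, Y=-822821.3866, Z=-5194643.4248
→ Helmert 7p (PV): X=-3584079.8174, Y=-822733.2292, Z=-5194096.0424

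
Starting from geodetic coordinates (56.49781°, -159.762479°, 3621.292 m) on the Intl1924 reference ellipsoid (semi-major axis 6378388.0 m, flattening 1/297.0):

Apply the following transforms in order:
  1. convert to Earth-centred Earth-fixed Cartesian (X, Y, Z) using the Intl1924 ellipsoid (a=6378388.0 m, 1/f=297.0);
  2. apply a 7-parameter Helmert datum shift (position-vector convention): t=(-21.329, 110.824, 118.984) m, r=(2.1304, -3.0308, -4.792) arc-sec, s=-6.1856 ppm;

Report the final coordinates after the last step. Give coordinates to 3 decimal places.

X=-3313059.212 m, Y=-1221252.252 m, Z=5298392.375 m

start: φ=56.497810°, λ=-159.762479°, h=3621.292 m
→ ECEF (a=6378388.000, f=1/297.0): X=-3312952.1477, Y=-1221392.8747, Z=5298367.4592
→ Helmert 7p (PV): X=-3313059.2119, Y=-1221252.2524, Z=5298392.3753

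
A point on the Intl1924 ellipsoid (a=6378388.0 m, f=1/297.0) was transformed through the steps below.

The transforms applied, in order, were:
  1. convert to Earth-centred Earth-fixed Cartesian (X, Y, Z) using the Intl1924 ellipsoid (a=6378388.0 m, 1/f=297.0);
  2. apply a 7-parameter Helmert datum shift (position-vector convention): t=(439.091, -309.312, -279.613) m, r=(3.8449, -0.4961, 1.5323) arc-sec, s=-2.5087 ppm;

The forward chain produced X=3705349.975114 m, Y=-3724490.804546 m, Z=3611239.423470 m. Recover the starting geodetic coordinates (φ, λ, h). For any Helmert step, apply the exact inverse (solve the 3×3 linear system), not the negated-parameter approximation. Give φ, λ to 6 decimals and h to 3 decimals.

φ=34.689421°, λ=-45.148462°, h=3414.229 m

start: X=3705349.9751, Y=-3724490.8045, Z=3611239.4235 m
→ Helmert⁻¹: X=3704901.1991, Y=-3724151.0362, Z=3611588.6062
→ geod (Bowring, a=6378388.000): φ=34.68942100°, λ=-45.14846200°, h=3414.2290 m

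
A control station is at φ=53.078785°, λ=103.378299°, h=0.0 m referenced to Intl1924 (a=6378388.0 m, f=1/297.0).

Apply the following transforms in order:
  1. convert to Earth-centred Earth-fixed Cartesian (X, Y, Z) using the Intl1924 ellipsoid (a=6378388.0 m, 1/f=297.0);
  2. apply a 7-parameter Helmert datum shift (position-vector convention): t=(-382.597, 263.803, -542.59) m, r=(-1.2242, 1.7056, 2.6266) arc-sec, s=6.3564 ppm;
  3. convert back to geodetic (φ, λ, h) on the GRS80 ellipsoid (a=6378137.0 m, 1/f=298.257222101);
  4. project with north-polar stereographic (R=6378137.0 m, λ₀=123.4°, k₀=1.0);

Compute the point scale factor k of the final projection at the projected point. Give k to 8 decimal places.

start: φ=53.078785°, λ=103.378299°, h=0.000 m
→ ECEF (a=6378388.000, f=1/297.0): X=-888464.6349, Y=3735659.8022, Z=5075916.5174
→ Helmert 7p (PV): X=-888858.4770, Y=3735966.1629, Z=5075391.3671
→ geod (Bowring, a=6378137.000): φ=53.07236519°, λ=103.38295800°, h=6.6668 m
→ into stereo (λ₀=123.4°): φ=53.07236519°, λ−λ₀=-20.01704200°
scale k = 1.11148471

1.11148471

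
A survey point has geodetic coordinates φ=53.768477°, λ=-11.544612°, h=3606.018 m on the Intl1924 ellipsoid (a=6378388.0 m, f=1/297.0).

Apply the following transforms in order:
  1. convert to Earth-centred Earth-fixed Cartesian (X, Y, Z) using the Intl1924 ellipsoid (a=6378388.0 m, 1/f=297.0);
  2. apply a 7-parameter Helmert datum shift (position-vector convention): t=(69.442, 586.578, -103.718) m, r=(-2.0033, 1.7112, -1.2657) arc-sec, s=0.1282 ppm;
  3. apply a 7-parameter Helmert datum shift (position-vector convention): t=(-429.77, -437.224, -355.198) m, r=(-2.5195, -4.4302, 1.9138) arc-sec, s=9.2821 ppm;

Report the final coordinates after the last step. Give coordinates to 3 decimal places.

X=3703476.855 m, Y=-756297.895 m, Z=5124221.495 m

start: φ=53.768477°, λ=-11.544612°, h=3606.018 m
→ ECEF (a=6378388.000, f=1/297.0): X=3703867.5071, Y=-756564.1401, Z=5124566.7785
→ Helmert 7p (PV): X=3703975.2956, Y=-755950.6159, Z=5124440.3376
→ Helmert 7p (PV): X=3703476.8554, Y=-756297.8946, Z=5124221.4946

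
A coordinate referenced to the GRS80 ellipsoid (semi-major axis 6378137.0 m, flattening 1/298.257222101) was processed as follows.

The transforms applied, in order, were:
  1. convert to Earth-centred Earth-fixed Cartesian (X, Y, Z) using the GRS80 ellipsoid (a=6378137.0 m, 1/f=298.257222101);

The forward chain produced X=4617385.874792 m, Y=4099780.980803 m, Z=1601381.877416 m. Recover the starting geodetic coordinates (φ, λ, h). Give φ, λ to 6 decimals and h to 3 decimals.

start: X=4617385.8748, Y=4099780.9808, Z=1601381.8774 m
→ geod (Bowring, a=6378137.000): φ=14.63257300°, λ=41.60190100°, h=2314.1550 m

φ=14.632573°, λ=41.601901°, h=2314.155 m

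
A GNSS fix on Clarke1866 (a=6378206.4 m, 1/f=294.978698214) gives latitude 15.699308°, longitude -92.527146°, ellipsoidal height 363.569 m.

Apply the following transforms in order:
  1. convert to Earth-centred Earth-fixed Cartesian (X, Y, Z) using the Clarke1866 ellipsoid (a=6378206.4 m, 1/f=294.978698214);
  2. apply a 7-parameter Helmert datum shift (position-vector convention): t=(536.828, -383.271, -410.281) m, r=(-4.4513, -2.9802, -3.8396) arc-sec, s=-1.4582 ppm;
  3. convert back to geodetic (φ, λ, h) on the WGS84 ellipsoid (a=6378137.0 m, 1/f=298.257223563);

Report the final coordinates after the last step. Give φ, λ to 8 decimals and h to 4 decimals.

start: φ=15.699308°, λ=-92.527146°, h=363.569 m
→ ECEF (a=6378206.400, f=1/294.978698214): X=-270823.6330, Y=-6136166.0218, Z=1714712.8065
→ Helmert 7p (PV): X=-270425.4089, Y=-6136498.2994, Z=1714428.5335
→ geod (Bowring, a=6378137.000): φ=15.69494953°, λ=-92.52329838°, h=641.3814 m

φ=15.69494953°, λ=-92.52329838°, h=641.3814 m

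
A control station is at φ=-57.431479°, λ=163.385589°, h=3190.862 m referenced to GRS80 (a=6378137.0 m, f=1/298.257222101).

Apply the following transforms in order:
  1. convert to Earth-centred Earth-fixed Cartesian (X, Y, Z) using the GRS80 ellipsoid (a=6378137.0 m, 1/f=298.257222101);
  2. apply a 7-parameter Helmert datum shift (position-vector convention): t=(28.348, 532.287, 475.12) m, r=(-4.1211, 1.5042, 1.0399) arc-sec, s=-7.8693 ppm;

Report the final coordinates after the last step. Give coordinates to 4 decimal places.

start: φ=-57.431479°, λ=163.385589°, h=3190.862 m
→ ECEF (a=6378137.000, f=1/298.257222101): X=-3299554.3486, Y=984543.5967, Z=-5354607.7151
→ Helmert 7p (PV): X=-3299544.0476, Y=984944.5189, Z=-5354086.0668

X=-3299544.0476 m, Y=984944.5189 m, Z=-5354086.0668 m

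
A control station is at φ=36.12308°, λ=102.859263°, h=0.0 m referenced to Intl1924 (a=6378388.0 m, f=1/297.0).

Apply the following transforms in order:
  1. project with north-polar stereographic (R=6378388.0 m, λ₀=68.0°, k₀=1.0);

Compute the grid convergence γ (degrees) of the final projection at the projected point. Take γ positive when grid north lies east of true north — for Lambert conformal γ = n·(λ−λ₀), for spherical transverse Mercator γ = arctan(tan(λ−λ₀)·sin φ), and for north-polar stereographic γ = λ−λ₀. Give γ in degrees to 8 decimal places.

start: φ=36.123080°, λ=102.859263°, h=0.000 m
→ into stereo (λ₀=68.0°): φ=36.12308000°, λ−λ₀=34.85926300°
convergence γ = 34.85926300°

34.85926300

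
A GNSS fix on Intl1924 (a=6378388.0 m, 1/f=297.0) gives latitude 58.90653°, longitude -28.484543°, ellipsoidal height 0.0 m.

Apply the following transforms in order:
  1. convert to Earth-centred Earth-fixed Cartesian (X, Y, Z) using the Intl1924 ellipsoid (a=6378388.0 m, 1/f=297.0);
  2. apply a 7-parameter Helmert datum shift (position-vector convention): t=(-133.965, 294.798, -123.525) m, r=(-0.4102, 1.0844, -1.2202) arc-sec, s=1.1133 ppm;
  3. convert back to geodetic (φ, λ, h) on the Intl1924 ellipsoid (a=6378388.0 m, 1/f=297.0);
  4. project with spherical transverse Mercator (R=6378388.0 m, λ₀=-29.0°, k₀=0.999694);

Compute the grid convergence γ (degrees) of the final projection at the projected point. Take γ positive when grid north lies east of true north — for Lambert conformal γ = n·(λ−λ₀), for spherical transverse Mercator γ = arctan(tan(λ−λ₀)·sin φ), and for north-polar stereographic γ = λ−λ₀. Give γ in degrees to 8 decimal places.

start: φ=58.906530°, λ=-28.484543°, h=0.000 m
→ ECEF (a=6378388.000, f=1/297.0): X=2902434.5592, Y=-1574879.6985, Z=5438682.1523
→ Helmert 7p (PV): X=2902323.1019, Y=-1574593.0078, Z=5438552.5551
→ geod (Bowring, a=6378388.000): φ=58.90773330°, λ=-28.48109289°, h=-232.1773 m
→ into tm (λ₀=-29.0°): φ=58.90773330°, λ−λ₀=0.51890711°
convergence γ = 0.44436249°

0.44436249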